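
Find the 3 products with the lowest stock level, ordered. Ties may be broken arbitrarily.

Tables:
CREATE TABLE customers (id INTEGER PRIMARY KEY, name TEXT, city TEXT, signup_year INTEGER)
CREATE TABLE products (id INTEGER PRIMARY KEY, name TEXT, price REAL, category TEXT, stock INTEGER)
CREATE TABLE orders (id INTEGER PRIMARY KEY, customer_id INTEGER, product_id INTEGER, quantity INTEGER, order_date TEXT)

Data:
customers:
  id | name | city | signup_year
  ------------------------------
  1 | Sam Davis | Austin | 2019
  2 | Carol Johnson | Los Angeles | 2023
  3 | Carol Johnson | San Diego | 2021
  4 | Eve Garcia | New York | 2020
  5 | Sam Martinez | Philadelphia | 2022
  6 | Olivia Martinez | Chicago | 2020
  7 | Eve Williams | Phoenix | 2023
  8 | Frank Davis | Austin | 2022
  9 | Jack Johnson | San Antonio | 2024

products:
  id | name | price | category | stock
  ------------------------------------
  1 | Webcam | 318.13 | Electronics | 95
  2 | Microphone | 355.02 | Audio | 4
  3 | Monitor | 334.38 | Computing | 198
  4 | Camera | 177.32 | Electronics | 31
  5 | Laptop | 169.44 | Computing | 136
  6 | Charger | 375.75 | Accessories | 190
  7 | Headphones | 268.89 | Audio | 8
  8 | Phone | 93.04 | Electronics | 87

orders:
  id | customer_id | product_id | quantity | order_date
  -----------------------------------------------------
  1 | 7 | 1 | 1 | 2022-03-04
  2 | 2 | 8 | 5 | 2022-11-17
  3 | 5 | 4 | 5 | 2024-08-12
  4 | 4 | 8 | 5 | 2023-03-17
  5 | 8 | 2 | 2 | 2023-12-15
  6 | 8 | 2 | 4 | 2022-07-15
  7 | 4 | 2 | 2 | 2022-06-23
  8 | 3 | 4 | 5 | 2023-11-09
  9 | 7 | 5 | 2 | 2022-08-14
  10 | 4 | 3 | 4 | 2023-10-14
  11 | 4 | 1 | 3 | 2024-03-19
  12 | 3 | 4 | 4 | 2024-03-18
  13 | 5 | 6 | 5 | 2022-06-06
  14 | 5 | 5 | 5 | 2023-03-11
SELECT name, stock FROM products ORDER BY stock ASC LIMIT 3

Execution result:
name | stock
Microphone | 4
Headphones | 8
Camera | 31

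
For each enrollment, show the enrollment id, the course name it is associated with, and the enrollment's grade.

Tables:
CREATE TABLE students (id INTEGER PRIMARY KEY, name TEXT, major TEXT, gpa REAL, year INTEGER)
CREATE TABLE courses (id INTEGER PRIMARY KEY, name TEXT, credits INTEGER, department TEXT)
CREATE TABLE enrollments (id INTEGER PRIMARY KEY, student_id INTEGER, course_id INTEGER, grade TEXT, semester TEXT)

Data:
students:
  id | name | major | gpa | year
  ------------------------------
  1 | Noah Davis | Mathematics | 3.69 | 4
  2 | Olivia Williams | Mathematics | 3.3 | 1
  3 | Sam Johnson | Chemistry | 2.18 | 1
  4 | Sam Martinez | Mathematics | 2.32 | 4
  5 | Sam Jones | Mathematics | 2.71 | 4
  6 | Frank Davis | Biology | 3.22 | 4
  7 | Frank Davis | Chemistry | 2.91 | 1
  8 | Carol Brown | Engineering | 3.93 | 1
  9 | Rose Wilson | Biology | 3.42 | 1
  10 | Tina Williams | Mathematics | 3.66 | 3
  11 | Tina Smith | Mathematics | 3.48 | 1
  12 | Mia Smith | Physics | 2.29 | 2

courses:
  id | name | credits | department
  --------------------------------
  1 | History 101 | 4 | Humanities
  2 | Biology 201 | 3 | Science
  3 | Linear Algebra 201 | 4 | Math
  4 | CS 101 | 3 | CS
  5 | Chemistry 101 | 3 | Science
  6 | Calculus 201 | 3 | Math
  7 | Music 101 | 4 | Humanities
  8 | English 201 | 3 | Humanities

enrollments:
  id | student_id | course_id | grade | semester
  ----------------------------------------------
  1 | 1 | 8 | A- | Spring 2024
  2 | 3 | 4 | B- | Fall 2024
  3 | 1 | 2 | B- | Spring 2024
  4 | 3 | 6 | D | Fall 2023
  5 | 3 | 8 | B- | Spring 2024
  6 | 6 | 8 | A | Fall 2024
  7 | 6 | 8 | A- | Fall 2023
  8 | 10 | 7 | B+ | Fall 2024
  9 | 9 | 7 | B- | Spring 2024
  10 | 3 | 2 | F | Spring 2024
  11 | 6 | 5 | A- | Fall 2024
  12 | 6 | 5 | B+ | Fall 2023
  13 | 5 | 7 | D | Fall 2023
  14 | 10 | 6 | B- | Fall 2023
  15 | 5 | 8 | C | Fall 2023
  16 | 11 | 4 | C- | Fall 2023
SELECT c.id, p.name AS course, c.grade FROM enrollments c JOIN courses p ON c.course_id = p.id

Execution result:
id | course | grade
1 | English 201 | A-
2 | CS 101 | B-
3 | Biology 201 | B-
4 | Calculus 201 | D
5 | English 201 | B-
6 | English 201 | A
7 | English 201 | A-
8 | Music 101 | B+
9 | Music 101 | B-
10 | Biology 201 | F
11 | Chemistry 101 | A-
12 | Chemistry 101 | B+
13 | Music 101 | D
14 | Calculus 201 | B-
15 | English 201 | C
16 | CS 101 | C-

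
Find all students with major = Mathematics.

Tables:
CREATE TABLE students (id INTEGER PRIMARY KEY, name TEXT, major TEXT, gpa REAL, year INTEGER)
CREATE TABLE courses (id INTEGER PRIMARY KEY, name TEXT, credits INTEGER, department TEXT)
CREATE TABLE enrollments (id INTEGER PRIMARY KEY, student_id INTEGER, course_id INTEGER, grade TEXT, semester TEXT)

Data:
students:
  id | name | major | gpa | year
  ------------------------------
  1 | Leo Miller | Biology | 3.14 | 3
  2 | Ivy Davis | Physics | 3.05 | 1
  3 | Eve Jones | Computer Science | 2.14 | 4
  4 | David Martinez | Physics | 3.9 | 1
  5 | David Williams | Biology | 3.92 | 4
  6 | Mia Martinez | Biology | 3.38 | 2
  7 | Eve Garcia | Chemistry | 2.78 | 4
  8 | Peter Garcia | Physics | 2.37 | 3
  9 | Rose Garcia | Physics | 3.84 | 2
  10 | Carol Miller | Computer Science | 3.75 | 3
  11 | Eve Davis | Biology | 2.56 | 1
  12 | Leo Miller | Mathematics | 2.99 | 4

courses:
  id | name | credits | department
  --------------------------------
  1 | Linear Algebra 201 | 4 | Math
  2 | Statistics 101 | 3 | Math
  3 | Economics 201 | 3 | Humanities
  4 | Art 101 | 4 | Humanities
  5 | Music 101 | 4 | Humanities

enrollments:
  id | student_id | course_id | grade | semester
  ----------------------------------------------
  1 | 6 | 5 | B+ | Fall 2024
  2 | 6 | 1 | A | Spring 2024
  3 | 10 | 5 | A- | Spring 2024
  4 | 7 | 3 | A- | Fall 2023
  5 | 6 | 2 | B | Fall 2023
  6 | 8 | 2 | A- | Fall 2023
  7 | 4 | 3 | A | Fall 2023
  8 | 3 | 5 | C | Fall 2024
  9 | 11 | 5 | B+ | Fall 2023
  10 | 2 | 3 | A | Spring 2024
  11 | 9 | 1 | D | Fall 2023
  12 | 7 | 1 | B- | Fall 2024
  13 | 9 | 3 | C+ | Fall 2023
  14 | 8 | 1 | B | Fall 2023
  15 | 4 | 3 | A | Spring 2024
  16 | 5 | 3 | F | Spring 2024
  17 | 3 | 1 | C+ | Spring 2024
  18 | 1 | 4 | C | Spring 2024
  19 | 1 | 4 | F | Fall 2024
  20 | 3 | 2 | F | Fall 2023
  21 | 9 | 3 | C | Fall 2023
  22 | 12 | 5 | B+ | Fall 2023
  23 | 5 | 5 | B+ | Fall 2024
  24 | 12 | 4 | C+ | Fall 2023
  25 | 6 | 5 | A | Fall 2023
SELECT name, major FROM students WHERE major = 'Mathematics'

Execution result:
name | major
Leo Miller | Mathematics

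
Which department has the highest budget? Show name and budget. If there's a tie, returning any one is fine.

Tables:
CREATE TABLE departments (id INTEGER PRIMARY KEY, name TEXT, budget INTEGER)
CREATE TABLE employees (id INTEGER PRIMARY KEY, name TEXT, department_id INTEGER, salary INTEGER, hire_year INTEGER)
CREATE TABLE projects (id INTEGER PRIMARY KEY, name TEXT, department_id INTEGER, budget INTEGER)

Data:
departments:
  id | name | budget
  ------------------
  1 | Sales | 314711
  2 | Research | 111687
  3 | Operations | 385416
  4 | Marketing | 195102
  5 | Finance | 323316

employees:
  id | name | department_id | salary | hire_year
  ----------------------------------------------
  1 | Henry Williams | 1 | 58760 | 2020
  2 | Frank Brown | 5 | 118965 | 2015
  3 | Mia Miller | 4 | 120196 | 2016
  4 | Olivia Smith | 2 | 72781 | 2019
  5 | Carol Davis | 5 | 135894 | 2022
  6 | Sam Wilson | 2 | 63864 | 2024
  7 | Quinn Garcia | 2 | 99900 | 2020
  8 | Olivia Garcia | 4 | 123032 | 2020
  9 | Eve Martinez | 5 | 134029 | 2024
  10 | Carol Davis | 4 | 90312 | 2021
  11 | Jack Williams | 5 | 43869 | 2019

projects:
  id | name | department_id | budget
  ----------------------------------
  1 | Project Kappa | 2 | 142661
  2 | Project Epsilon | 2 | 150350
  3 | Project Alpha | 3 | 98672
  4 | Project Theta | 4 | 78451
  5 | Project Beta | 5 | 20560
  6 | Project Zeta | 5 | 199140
SELECT name, budget FROM departments ORDER BY budget DESC LIMIT 1

Execution result:
name | budget
Operations | 385416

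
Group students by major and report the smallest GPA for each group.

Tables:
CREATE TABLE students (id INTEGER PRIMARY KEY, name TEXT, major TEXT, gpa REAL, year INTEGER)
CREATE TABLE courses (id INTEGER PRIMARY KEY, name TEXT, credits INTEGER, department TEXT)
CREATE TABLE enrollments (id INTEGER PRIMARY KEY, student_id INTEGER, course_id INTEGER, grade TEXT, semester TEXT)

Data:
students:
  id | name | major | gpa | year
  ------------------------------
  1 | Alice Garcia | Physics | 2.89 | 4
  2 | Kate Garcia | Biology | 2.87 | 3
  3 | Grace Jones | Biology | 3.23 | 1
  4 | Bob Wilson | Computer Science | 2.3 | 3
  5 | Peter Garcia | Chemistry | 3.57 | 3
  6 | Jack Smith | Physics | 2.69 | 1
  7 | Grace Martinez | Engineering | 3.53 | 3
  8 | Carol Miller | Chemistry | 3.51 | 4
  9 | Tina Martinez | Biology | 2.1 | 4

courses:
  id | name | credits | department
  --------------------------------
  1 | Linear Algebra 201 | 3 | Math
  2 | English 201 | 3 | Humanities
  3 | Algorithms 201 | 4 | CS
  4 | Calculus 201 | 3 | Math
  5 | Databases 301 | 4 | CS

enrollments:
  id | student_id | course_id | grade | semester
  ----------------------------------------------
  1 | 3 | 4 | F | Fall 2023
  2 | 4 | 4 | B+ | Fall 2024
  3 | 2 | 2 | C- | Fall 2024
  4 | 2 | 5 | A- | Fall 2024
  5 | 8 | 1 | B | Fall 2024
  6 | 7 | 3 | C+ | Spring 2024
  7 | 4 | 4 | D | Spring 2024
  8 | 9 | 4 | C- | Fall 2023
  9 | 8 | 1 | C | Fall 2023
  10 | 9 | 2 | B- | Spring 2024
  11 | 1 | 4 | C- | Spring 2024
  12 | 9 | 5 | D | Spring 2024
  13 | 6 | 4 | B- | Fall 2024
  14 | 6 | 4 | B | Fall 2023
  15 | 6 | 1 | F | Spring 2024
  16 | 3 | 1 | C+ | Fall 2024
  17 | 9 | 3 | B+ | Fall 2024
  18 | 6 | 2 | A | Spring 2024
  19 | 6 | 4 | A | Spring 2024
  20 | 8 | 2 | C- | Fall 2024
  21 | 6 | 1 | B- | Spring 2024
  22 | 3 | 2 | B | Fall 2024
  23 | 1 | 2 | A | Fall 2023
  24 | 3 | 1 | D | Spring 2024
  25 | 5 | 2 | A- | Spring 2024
SELECT major, MIN(gpa) AS min_gpa FROM students GROUP BY major

Execution result:
major | min_gpa
Biology | 2.10
Chemistry | 3.51
Computer Science | 2.30
Engineering | 3.53
Physics | 2.69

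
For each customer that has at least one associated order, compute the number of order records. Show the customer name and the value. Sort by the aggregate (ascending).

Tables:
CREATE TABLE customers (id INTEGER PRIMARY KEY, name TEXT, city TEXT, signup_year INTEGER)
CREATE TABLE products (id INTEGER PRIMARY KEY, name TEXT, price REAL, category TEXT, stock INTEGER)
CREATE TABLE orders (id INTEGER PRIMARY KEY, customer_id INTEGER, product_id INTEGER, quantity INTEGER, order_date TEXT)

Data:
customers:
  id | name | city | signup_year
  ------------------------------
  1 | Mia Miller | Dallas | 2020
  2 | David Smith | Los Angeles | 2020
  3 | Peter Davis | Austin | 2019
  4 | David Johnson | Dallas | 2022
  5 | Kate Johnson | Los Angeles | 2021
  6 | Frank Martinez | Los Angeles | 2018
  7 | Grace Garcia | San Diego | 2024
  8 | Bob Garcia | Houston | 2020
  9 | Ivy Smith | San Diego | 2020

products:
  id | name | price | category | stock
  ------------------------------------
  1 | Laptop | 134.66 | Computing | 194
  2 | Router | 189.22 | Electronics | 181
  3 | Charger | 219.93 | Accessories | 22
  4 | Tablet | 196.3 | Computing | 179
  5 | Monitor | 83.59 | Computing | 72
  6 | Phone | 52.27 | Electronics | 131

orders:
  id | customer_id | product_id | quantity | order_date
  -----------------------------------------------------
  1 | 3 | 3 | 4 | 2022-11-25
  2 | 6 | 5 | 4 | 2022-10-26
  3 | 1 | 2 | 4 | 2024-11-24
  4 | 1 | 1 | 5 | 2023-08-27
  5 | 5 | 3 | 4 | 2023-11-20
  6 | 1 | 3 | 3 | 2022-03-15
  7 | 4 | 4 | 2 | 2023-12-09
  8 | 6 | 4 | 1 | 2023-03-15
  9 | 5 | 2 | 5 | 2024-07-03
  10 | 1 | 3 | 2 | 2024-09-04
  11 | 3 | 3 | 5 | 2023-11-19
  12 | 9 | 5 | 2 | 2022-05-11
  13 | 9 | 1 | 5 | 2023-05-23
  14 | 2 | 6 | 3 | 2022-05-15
SELECT p.name, COUNT(*) AS n FROM orders c JOIN customers p ON c.customer_id = p.id GROUP BY p.id, p.name ORDER BY n ASC

Execution result:
name | n
David Smith | 1
David Johnson | 1
Peter Davis | 2
Kate Johnson | 2
Frank Martinez | 2
Ivy Smith | 2
Mia Miller | 4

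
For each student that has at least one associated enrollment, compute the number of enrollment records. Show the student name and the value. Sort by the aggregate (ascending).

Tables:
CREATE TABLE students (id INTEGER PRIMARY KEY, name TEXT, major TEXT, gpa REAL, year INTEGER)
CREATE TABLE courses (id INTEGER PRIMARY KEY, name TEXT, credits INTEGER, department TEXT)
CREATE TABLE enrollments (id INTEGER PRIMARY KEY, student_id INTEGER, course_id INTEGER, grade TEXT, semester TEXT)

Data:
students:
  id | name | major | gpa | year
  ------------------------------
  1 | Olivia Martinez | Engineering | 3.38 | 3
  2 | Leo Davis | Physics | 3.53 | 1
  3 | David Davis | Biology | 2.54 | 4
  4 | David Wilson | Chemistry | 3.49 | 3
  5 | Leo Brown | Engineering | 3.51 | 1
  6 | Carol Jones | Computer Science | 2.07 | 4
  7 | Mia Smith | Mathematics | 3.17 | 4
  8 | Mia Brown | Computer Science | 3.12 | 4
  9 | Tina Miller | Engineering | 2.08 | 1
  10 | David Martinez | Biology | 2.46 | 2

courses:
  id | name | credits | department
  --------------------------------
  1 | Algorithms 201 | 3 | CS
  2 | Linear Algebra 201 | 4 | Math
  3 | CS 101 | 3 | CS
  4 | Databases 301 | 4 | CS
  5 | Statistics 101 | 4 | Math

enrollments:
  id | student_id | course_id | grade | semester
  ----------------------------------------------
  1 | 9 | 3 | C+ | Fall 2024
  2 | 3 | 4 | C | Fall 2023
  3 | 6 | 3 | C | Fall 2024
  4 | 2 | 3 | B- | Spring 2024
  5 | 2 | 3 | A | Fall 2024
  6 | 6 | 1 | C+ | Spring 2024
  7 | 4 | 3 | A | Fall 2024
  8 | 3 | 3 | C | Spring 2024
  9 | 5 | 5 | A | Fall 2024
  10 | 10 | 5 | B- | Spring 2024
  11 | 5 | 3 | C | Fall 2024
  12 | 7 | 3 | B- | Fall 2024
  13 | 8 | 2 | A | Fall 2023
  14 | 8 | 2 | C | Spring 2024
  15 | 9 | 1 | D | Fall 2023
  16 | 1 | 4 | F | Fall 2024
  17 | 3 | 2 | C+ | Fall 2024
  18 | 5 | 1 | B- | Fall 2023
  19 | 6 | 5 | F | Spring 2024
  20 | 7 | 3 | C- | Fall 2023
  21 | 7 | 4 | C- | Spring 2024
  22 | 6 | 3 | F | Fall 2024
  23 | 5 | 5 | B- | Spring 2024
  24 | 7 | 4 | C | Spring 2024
SELECT p.name, COUNT(*) AS n FROM enrollments c JOIN students p ON c.student_id = p.id GROUP BY p.id, p.name ORDER BY n ASC

Execution result:
name | n
Olivia Martinez | 1
David Wilson | 1
David Martinez | 1
Leo Davis | 2
Mia Brown | 2
Tina Miller | 2
David Davis | 3
Leo Brown | 4
Carol Jones | 4
Mia Smith | 4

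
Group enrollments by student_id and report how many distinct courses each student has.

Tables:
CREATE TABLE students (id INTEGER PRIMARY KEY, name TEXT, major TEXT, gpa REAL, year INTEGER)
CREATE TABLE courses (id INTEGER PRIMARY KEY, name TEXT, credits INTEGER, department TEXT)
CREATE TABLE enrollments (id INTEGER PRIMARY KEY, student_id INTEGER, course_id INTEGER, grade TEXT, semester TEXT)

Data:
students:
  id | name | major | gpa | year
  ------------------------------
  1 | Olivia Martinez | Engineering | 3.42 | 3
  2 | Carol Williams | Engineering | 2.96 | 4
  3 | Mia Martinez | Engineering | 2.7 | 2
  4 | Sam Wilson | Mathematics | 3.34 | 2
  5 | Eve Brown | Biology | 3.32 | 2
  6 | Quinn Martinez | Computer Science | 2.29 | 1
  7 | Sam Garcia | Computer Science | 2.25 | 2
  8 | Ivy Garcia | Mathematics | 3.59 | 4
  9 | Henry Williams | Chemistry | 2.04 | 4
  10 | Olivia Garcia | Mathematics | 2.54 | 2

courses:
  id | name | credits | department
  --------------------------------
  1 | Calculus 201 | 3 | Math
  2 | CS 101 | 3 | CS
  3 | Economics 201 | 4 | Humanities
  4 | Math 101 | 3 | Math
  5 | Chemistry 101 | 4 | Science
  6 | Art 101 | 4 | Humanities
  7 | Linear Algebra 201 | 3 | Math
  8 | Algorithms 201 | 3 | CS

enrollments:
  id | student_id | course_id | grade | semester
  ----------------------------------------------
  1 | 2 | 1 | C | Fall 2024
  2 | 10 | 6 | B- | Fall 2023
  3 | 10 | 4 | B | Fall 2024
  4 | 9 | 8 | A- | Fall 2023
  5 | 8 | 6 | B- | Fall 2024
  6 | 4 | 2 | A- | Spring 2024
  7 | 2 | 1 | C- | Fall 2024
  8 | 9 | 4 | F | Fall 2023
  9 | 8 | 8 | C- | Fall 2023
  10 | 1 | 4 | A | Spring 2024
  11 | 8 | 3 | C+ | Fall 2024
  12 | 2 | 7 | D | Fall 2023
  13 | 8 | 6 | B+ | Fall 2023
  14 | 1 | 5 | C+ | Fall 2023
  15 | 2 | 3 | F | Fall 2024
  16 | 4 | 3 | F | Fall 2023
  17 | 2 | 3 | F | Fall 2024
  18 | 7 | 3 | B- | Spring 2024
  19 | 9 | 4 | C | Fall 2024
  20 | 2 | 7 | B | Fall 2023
SELECT student_id, COUNT(DISTINCT course_id) AS distinct_course_count FROM enrollments GROUP BY student_id

Execution result:
student_id | distinct_course_count
1 | 2
2 | 3
4 | 2
7 | 1
8 | 3
9 | 2
10 | 2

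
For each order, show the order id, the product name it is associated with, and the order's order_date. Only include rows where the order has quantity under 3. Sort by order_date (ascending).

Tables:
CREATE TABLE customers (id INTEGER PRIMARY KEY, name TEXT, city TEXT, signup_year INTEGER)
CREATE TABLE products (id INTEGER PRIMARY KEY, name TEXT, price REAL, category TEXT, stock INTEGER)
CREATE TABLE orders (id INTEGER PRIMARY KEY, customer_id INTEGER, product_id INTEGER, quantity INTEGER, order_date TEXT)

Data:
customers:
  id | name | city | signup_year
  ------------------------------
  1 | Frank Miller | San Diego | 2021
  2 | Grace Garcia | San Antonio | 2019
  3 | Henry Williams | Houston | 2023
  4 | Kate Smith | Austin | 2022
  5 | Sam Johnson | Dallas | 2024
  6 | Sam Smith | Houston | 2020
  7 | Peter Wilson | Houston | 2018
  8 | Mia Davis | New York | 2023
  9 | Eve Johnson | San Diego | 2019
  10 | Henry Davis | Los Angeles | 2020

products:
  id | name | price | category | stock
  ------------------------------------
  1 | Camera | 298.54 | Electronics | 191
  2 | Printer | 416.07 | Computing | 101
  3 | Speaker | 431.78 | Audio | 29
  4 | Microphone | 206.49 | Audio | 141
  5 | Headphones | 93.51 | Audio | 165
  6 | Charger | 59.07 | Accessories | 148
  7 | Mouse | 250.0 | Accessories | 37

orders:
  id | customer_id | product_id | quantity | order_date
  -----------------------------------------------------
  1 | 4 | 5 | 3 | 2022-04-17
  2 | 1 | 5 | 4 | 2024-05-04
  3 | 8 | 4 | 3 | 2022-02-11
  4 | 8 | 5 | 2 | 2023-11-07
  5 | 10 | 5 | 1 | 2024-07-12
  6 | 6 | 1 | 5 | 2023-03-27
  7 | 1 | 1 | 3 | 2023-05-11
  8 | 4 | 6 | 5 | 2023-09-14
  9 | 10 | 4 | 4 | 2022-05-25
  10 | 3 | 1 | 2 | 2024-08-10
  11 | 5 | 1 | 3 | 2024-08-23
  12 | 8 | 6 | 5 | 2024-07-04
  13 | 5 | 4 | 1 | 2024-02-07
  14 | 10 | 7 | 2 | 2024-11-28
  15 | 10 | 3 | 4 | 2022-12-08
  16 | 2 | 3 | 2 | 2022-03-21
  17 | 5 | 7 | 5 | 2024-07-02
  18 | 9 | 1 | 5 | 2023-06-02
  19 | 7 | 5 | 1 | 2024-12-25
SELECT c.id, p.name AS product, c.order_date FROM orders c JOIN products p ON c.product_id = p.id WHERE c.quantity < 3 ORDER BY c.order_date ASC

Execution result:
id | product | order_date
16 | Speaker | 2022-03-21
4 | Headphones | 2023-11-07
13 | Microphone | 2024-02-07
5 | Headphones | 2024-07-12
10 | Camera | 2024-08-10
14 | Mouse | 2024-11-28
19 | Headphones | 2024-12-25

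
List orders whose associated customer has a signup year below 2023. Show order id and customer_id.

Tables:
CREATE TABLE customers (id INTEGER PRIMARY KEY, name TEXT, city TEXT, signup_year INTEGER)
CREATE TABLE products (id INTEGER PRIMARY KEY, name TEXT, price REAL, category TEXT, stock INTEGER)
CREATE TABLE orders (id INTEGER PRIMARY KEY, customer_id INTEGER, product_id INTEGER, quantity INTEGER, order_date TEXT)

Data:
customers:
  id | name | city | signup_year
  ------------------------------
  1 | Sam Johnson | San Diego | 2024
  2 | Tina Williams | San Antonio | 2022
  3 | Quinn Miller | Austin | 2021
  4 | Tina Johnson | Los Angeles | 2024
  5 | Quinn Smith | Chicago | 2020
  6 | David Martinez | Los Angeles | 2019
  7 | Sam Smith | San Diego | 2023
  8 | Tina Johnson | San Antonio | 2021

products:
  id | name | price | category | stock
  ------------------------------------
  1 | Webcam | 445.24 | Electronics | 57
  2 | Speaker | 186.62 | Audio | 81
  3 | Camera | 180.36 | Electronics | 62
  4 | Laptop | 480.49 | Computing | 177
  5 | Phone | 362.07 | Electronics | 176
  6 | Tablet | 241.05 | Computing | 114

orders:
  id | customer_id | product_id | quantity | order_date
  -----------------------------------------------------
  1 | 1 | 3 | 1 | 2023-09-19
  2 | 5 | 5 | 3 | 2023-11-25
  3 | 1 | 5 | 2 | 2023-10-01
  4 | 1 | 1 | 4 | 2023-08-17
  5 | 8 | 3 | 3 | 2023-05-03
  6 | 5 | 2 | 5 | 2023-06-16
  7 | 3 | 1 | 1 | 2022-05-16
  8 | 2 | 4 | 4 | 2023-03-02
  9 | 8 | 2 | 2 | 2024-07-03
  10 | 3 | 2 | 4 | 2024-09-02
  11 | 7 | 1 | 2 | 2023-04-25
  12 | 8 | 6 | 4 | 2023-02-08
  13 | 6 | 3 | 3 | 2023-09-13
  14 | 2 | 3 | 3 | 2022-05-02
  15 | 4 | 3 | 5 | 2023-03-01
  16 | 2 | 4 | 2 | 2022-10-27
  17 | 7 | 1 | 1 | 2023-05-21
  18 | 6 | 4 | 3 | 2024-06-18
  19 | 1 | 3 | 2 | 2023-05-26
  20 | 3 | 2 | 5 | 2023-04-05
SELECT id, customer_id FROM orders WHERE customer_id IN (SELECT id FROM customers WHERE signup_year < 2023)

Execution result:
id | customer_id
2 | 5
5 | 8
6 | 5
7 | 3
8 | 2
9 | 8
10 | 3
12 | 8
13 | 6
14 | 2
16 | 2
18 | 6
20 | 3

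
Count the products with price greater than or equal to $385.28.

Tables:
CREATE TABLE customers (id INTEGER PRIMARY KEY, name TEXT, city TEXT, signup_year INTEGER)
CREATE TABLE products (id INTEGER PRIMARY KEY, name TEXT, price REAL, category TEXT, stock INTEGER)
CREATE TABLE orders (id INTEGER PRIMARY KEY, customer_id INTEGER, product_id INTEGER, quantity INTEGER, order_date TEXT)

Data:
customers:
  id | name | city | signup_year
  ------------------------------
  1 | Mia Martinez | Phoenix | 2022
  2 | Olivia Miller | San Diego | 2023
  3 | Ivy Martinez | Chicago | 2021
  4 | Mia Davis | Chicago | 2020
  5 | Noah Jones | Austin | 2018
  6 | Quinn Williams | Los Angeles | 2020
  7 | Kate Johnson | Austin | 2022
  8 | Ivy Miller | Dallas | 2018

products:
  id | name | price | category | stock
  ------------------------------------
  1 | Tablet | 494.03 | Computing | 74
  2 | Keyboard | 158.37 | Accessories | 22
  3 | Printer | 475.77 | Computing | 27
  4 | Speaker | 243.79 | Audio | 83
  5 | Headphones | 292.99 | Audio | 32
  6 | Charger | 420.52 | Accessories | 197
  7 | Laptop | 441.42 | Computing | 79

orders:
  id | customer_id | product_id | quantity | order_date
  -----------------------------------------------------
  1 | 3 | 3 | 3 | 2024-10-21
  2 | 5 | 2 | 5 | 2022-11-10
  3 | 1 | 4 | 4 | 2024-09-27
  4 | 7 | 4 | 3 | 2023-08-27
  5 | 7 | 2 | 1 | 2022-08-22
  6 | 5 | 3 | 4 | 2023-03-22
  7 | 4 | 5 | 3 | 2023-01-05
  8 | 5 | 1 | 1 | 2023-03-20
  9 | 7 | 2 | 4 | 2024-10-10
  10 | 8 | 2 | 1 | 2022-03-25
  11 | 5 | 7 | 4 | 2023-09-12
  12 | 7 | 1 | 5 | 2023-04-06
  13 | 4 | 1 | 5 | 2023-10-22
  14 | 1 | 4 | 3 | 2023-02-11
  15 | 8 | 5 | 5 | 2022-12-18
SELECT COUNT(*) FROM products WHERE price >= 385.28

Execution result:
4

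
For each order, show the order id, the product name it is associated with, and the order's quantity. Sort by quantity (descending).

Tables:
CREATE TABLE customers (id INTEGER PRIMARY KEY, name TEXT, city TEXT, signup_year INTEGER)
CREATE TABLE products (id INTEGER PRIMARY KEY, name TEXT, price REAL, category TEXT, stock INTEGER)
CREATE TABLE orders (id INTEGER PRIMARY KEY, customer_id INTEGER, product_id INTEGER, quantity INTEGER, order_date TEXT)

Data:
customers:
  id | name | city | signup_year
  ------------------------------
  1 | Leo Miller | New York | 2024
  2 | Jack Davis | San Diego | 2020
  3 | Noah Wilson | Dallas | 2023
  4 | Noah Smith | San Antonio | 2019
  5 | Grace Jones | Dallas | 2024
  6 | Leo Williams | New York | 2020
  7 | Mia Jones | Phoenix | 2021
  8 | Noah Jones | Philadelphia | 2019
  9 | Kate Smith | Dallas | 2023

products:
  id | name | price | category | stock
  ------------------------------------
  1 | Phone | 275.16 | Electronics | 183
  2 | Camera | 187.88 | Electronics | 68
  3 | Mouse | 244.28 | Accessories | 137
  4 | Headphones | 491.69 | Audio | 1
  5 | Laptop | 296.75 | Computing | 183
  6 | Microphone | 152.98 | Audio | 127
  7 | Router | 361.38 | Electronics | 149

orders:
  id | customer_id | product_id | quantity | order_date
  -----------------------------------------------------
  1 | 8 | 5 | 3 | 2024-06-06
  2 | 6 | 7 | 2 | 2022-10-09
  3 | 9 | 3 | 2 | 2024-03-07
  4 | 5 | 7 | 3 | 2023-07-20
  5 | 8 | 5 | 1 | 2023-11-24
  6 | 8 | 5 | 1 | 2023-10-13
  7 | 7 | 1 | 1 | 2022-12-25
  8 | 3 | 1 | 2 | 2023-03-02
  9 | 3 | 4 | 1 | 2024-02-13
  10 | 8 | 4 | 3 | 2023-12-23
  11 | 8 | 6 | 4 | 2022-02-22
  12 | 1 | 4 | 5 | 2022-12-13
SELECT c.id, p.name AS product, c.quantity FROM orders c JOIN products p ON c.product_id = p.id ORDER BY c.quantity DESC

Execution result:
id | product | quantity
12 | Headphones | 5
11 | Microphone | 4
1 | Laptop | 3
4 | Router | 3
10 | Headphones | 3
2 | Router | 2
3 | Mouse | 2
8 | Phone | 2
5 | Laptop | 1
6 | Laptop | 1
7 | Phone | 1
9 | Headphones | 1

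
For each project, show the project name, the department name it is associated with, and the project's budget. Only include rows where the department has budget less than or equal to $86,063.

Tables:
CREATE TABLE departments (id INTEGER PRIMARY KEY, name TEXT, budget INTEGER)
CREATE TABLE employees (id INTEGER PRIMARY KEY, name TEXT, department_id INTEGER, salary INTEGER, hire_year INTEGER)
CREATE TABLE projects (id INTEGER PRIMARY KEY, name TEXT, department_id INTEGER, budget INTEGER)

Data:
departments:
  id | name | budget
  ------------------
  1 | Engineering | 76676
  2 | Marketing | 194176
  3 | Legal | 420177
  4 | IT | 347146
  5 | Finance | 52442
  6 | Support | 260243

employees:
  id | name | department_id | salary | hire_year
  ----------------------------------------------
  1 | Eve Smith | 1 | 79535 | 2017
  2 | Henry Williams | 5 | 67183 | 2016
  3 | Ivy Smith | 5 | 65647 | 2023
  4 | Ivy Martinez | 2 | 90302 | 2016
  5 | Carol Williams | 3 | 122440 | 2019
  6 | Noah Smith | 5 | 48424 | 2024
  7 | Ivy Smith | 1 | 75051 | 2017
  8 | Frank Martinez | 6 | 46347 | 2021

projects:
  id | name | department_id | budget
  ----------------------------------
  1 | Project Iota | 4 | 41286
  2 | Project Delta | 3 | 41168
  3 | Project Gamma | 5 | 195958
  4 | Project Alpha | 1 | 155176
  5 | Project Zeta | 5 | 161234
SELECT c.name, p.name AS department, c.budget FROM projects c JOIN departments p ON c.department_id = p.id WHERE p.budget <= 86063

Execution result:
name | department | budget
Project Gamma | Finance | 195958
Project Alpha | Engineering | 155176
Project Zeta | Finance | 161234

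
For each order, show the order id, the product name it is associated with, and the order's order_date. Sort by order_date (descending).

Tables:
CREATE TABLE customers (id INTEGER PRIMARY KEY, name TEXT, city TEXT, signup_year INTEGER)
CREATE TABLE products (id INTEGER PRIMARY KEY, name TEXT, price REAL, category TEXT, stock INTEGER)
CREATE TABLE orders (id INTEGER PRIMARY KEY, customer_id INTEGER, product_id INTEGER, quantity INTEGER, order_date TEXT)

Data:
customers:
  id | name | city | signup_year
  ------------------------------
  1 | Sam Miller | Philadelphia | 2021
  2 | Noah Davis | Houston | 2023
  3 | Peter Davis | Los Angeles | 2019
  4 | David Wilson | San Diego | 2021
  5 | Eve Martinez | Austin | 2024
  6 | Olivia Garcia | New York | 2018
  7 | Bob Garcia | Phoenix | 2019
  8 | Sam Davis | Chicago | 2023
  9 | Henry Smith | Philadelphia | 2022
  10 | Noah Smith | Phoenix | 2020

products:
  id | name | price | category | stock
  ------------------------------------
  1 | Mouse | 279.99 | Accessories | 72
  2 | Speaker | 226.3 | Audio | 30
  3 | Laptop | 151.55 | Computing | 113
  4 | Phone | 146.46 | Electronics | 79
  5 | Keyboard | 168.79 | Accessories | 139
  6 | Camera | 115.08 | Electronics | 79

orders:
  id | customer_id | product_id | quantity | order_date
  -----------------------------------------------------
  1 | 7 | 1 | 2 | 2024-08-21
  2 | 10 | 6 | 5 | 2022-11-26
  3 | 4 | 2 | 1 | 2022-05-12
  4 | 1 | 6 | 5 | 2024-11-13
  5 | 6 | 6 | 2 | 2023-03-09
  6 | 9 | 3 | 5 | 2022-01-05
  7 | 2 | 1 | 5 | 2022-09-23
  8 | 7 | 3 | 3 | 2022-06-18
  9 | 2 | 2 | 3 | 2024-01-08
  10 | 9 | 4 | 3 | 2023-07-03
SELECT c.id, p.name AS product, c.order_date FROM orders c JOIN products p ON c.product_id = p.id ORDER BY c.order_date DESC

Execution result:
id | product | order_date
4 | Camera | 2024-11-13
1 | Mouse | 2024-08-21
9 | Speaker | 2024-01-08
10 | Phone | 2023-07-03
5 | Camera | 2023-03-09
2 | Camera | 2022-11-26
7 | Mouse | 2022-09-23
8 | Laptop | 2022-06-18
3 | Speaker | 2022-05-12
6 | Laptop | 2022-01-05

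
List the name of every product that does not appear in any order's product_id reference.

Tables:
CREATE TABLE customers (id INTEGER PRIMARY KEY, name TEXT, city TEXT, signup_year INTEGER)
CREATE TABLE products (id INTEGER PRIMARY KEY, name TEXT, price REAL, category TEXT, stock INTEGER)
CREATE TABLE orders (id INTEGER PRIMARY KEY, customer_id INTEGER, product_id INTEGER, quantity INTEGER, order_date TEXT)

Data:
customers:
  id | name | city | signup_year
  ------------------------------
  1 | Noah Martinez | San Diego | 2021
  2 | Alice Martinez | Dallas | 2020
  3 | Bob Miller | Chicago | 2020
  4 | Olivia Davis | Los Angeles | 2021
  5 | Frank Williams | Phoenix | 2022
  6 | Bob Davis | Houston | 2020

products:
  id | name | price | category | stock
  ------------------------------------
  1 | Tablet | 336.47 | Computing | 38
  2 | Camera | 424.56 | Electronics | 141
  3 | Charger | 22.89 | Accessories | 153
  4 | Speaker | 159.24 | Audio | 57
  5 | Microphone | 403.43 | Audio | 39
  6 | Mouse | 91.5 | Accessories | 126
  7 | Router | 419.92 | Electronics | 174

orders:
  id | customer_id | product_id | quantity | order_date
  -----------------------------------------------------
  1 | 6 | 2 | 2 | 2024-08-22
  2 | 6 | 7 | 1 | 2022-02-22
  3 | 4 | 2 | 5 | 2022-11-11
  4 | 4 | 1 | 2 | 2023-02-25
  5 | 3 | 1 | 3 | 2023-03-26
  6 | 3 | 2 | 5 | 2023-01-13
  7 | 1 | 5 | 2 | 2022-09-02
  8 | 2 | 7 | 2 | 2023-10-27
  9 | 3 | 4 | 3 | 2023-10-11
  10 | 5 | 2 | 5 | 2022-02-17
SELECT p.name FROM products p LEFT JOIN orders c ON c.product_id = p.id WHERE c.id IS NULL

Execution result:
name
Charger
Mouse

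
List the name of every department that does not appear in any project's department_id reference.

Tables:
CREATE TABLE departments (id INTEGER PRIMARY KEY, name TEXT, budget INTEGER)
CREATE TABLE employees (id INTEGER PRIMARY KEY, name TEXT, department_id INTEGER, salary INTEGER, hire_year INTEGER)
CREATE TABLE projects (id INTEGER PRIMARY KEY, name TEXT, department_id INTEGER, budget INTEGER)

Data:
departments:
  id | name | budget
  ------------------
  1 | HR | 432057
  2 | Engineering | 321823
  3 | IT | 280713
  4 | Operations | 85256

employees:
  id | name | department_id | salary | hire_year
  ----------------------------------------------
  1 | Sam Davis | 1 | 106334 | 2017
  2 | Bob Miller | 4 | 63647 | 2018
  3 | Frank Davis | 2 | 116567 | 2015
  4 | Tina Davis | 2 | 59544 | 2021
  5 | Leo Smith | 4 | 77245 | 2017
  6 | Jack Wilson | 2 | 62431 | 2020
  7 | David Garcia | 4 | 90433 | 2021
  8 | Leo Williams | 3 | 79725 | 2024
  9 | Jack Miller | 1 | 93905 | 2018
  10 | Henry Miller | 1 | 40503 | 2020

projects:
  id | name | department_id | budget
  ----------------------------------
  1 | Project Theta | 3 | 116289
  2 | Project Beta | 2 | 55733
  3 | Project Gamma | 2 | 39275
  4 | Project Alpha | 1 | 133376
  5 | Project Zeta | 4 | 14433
SELECT p.name FROM departments p LEFT JOIN projects c ON c.department_id = p.id WHERE c.id IS NULL

Execution result:
(no rows)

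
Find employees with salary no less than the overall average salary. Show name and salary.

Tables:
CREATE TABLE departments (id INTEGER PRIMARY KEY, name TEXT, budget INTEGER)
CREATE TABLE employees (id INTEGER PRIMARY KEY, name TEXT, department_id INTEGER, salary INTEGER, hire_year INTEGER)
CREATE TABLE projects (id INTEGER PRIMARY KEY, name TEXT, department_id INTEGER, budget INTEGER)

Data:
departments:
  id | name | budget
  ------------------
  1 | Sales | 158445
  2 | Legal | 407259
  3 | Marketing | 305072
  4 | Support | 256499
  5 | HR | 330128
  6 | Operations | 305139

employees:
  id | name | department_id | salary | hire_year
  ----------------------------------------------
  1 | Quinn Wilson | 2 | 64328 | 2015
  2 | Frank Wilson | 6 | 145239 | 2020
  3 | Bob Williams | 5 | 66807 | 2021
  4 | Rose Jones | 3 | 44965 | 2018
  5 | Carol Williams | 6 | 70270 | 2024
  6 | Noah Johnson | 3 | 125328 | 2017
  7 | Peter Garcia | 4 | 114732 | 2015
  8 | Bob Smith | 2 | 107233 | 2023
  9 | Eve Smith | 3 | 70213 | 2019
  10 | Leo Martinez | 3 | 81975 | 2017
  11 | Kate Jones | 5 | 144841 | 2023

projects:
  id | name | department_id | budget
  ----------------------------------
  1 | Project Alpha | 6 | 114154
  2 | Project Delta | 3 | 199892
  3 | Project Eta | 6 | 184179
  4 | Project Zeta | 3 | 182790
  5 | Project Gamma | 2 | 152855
SELECT name, salary FROM employees WHERE salary >= (SELECT AVG(salary) FROM employees)

Execution result:
name | salary
Frank Wilson | 145239
Noah Johnson | 125328
Peter Garcia | 114732
Bob Smith | 107233
Kate Jones | 144841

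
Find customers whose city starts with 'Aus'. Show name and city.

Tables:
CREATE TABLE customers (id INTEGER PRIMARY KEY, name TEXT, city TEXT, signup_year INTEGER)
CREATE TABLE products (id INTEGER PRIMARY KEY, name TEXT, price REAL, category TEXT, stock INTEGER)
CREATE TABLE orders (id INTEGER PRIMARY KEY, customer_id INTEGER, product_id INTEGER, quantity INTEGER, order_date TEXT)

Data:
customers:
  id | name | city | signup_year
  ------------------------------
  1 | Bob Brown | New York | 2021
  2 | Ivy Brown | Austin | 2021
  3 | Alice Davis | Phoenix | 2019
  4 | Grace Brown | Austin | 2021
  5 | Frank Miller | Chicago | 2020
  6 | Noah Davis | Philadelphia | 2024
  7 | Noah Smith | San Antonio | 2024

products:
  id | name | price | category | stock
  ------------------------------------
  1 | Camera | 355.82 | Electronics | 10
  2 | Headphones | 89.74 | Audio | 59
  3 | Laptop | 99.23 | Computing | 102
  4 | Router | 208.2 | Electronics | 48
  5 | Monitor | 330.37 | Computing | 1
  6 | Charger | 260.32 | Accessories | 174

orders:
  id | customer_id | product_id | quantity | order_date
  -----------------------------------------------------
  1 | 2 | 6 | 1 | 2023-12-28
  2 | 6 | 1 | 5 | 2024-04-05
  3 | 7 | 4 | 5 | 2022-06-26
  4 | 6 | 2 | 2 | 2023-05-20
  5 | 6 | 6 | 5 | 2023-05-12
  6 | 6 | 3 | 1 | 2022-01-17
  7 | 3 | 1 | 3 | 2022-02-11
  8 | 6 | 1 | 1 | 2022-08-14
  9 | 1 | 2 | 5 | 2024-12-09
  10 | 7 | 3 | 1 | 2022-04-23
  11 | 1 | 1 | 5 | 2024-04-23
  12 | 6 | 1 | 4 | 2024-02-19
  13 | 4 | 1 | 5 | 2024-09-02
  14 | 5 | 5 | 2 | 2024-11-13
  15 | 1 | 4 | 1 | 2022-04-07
SELECT name, city FROM customers WHERE city LIKE 'Aus%'

Execution result:
name | city
Ivy Brown | Austin
Grace Brown | Austin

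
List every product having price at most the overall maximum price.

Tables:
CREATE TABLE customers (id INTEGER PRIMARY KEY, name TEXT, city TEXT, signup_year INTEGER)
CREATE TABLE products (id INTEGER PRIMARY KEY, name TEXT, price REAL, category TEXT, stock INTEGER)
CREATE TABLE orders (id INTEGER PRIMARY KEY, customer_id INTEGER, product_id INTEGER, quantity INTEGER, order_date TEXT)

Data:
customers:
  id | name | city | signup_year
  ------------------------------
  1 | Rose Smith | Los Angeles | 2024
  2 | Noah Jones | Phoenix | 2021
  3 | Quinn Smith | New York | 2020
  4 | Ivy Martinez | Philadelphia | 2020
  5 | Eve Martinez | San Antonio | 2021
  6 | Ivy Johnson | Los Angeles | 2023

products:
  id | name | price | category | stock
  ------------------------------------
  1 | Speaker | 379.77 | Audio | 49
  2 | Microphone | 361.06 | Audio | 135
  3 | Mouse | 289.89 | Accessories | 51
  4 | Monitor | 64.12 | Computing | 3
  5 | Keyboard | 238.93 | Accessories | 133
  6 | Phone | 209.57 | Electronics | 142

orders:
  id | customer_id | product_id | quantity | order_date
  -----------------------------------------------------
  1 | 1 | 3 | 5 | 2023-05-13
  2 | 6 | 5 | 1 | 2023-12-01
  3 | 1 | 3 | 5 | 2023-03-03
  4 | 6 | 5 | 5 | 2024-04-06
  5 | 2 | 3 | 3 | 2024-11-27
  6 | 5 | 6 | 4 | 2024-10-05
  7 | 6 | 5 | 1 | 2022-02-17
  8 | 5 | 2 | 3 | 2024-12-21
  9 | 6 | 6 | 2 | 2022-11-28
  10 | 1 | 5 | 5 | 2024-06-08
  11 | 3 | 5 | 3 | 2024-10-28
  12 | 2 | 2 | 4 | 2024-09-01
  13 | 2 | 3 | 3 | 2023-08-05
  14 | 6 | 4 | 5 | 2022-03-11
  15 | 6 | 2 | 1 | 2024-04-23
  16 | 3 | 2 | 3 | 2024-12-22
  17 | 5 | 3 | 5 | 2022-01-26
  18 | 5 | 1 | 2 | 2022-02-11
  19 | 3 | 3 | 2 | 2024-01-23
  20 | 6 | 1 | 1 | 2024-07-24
SELECT name, price FROM products WHERE price <= (SELECT MAX(price) FROM products)

Execution result:
name | price
Speaker | 379.77
Microphone | 361.06
Mouse | 289.89
Monitor | 64.12
Keyboard | 238.93
Phone | 209.57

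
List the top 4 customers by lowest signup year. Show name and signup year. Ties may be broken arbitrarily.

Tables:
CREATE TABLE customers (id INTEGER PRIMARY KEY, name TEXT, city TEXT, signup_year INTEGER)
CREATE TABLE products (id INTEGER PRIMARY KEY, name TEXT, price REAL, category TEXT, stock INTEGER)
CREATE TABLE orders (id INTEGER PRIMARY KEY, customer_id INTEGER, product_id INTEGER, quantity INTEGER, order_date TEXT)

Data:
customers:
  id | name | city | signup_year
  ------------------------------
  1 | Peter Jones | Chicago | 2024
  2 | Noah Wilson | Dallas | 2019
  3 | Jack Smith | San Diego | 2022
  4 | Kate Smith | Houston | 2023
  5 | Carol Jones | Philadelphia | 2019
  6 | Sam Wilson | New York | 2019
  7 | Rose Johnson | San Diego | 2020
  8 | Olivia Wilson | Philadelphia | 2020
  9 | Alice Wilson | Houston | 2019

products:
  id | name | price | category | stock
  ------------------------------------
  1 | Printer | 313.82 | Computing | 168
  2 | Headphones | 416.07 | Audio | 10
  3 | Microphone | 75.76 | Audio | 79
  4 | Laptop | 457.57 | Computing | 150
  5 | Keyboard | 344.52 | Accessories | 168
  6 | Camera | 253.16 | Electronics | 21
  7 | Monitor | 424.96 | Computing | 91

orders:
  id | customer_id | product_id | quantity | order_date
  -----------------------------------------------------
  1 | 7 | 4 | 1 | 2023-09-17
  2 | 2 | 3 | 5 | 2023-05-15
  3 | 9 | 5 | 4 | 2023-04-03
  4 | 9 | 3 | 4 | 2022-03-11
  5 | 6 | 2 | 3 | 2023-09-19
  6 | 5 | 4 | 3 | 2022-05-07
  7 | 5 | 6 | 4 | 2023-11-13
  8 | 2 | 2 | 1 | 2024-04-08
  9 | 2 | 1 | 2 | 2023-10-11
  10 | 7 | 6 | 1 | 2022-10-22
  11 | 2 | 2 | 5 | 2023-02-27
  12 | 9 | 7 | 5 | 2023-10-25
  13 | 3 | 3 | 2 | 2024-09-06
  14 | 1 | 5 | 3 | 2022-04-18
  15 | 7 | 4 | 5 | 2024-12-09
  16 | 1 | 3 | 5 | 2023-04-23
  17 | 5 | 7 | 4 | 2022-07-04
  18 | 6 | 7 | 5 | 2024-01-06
SELECT name, signup_year FROM customers ORDER BY signup_year ASC LIMIT 4

Execution result:
name | signup_year
Noah Wilson | 2019
Carol Jones | 2019
Sam Wilson | 2019
Alice Wilson | 2019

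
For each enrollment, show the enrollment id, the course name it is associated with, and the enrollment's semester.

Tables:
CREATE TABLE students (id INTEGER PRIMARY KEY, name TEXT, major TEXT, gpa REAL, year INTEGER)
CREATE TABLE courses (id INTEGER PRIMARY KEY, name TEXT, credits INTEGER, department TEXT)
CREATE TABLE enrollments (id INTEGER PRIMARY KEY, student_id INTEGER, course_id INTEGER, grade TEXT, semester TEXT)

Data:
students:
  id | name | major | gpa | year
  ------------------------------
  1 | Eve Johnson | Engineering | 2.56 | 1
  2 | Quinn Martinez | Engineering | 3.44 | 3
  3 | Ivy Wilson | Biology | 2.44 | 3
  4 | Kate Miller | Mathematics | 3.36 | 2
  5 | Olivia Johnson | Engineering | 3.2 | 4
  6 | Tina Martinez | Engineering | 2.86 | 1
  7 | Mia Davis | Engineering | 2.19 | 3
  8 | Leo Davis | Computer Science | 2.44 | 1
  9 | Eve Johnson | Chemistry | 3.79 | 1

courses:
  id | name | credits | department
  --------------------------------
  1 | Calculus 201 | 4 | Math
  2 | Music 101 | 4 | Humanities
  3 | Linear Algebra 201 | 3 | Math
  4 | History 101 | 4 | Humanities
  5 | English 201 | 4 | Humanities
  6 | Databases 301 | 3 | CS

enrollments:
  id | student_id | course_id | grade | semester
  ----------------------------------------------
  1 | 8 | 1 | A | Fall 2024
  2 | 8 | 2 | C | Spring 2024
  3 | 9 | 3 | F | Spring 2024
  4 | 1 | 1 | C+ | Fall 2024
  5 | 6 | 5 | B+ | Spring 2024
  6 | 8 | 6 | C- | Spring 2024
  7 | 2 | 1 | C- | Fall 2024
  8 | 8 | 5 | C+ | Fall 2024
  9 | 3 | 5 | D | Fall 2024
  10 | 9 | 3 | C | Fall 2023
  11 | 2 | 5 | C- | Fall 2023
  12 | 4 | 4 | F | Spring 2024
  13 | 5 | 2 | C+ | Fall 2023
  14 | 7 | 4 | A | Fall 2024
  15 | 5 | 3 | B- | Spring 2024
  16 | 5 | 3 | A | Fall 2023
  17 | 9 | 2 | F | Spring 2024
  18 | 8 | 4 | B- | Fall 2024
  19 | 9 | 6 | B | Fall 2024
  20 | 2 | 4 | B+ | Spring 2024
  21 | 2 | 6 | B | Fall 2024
SELECT c.id, p.name AS course, c.semester FROM enrollments c JOIN courses p ON c.course_id = p.id

Execution result:
id | course | semester
1 | Calculus 201 | Fall 2024
2 | Music 101 | Spring 2024
3 | Linear Algebra 201 | Spring 2024
4 | Calculus 201 | Fall 2024
5 | English 201 | Spring 2024
6 | Databases 301 | Spring 2024
7 | Calculus 201 | Fall 2024
8 | English 201 | Fall 2024
9 | English 201 | Fall 2024
10 | Linear Algebra 201 | Fall 2023
11 | English 201 | Fall 2023
12 | History 101 | Spring 2024
13 | Music 101 | Fall 2023
14 | History 101 | Fall 2024
15 | Linear Algebra 201 | Spring 2024
16 | Linear Algebra 201 | Fall 2023
17 | Music 101 | Spring 2024
18 | History 101 | Fall 2024
19 | Databases 301 | Fall 2024
20 | History 101 | Spring 2024
21 | Databases 301 | Fall 2024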